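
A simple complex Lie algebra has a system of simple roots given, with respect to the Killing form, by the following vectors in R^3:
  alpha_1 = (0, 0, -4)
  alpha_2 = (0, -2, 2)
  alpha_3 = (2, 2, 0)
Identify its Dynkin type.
C_3

Compute the Cartan integers a_ij = 2(alpha_i, alpha_j)/(alpha_j, alpha_j); the resulting 3x3 Cartan matrix is
[[2, -2, 0], [-1, 2, -1], [0, -1, 2]].
The roots have two lengths (squared-length ratio 2:1); the short ones are alpha_{2,3}. The associated Dynkin diagram is a chain of 3 nodes with a double edge at one end; the terminal node there is the unique long simple root (C_3), so the type is C_3 (the algebra sp(6)).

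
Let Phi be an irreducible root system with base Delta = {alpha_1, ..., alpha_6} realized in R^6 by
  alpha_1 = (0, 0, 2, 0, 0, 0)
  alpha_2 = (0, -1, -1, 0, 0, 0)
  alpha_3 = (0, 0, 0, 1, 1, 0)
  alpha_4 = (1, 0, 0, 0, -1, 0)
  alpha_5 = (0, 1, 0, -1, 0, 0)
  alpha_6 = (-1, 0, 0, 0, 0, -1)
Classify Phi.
type C_6

Compute the Cartan integers a_ij = 2(alpha_i, alpha_j)/(alpha_j, alpha_j); the resulting 6x6 Cartan matrix is
[[2, -2, 0, 0, 0, 0], [-1, 2, 0, 0, -1, 0], [0, 0, 2, -1, -1, 0], [0, 0, -1, 2, 0, -1], [0, -1, -1, 0, 2, 0], [0, 0, 0, -1, 0, 2]].
The roots have two lengths (squared-length ratio 2:1); the short ones are alpha_{2,3,4,5,6}. The associated Dynkin diagram is a chain of 6 nodes with a double edge at one end; the terminal node there is the unique long simple root (C_6), so the type is C_6 (the algebra sp(12)).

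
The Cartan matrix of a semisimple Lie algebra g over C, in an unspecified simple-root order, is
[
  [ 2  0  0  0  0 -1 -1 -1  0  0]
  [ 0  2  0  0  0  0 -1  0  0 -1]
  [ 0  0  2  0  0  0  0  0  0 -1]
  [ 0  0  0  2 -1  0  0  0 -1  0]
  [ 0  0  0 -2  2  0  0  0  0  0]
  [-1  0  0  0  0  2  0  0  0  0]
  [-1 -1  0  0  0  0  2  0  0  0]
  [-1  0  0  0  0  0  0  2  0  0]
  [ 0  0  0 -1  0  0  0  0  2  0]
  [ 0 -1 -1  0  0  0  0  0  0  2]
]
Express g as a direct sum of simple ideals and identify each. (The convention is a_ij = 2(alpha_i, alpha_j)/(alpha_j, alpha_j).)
The diagram associated to this matrix has two connected components: the simple roots {alpha_4, alpha_5, alpha_9} form a chain of 3 nodes with a double edge at one end; the terminal node there is the unique long simple root (C_3), and {alpha_1, alpha_2, alpha_3, alpha_6, alpha_7, alpha_8, alpha_10} form a chain of 5 nodes with a fork of two nodes at one end (D_7). A semisimple Lie algebra decomposes uniquely as the direct sum of simple ideals, one per connected component of its Dynkin diagram, so g ≅ C_3 ⊕ D_7 (dimension 21 + 91 = 112).

C3 ⊕ D7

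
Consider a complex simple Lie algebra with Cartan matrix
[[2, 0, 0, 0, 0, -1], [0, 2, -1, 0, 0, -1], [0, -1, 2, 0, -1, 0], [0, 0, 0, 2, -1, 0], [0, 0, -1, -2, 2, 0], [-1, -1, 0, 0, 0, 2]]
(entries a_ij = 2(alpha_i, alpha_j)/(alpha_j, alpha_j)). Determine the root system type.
The matrix has rank 6 with 2's on the diagonal. Reading the off-diagonal entries as Dynkin edges (a single edge where a_ij = a_ji = -1; a double or triple edge where a_ij * a_ji = 2 or 3), the diagram is a chain of 6 nodes with a double edge at one end; the terminal node there is the unique short simple root (B_6). One simple-root ordering that puts it in standard form is (alpha_1, alpha_6, alpha_2, alpha_3, alpha_5, alpha_4). So the algebra is type B_6, i.e. so(13).

B_6 (so(13))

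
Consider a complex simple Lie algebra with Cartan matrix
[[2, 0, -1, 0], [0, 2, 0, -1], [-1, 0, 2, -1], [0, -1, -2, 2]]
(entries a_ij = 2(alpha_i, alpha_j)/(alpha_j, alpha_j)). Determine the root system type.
The matrix has rank 4 with 2's on the diagonal. Reading the off-diagonal entries as Dynkin edges (a single edge where a_ij = a_ji = -1; a double or triple edge where a_ij * a_ji = 2 or 3), the diagram is a chain of 4 nodes with a double edge between the middle two (F_4). One simple-root ordering that puts it in standard form is (alpha_2, alpha_4, alpha_3, alpha_1). So the algebra is type F_4.

type F_4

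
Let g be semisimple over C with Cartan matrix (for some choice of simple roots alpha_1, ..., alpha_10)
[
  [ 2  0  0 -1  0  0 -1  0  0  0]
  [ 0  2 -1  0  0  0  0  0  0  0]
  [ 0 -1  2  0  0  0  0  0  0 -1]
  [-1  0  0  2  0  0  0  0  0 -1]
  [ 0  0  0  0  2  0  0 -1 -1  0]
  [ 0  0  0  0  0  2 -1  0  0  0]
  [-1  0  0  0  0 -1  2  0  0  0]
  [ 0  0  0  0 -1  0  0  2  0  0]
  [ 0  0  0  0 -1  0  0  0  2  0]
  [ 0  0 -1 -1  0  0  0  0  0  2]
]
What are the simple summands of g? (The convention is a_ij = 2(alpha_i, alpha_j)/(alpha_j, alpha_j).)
A_3 + A_7

The diagram associated to this matrix has two connected components: the simple roots {alpha_5, alpha_8, alpha_9} form a chain of 3 nodes with single edges (A_3), and {alpha_1, alpha_2, alpha_3, alpha_4, alpha_6, alpha_7, alpha_10} form a chain of 7 nodes with single edges (A_7). A semisimple Lie algebra decomposes uniquely as the direct sum of simple ideals, one per connected component of its Dynkin diagram, so g ≅ A_3 ⊕ A_7 (dimension 15 + 63 = 78).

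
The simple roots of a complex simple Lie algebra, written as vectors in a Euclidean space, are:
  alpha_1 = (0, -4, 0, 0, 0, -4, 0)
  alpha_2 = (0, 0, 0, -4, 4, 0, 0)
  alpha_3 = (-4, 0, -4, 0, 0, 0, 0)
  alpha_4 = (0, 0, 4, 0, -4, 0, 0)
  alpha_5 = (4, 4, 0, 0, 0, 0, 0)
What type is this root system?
A5

Compute the Cartan integers a_ij = 2(alpha_i, alpha_j)/(alpha_j, alpha_j); the resulting 5x5 Cartan matrix is
[[2, 0, 0, 0, -1], [0, 2, 0, -1, 0], [0, 0, 2, -1, -1], [0, -1, -1, 2, 0], [-1, 0, -1, 0, 2]].
All simple roots have the same length, so the diagram is simply laced. The associated Dynkin diagram is a chain of 5 nodes with single edges (A_5), so the type is A_5 (the algebra sl(6)).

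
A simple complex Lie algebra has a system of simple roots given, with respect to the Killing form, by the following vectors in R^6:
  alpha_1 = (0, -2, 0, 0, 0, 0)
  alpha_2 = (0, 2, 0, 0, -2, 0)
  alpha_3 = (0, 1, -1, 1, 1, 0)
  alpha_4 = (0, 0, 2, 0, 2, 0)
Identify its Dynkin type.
type F_4

Compute the Cartan integers a_ij = 2(alpha_i, alpha_j)/(alpha_j, alpha_j); the resulting 4x4 Cartan matrix is
[[2, -1, -1, 0], [-2, 2, 0, -1], [-1, 0, 2, 0], [0, -1, 0, 2]].
The roots have two lengths (squared-length ratio 2:1); the short ones are alpha_{1,3}. The associated Dynkin diagram is a chain of 4 nodes with a double edge between the middle two (F_4), so the type is F_4.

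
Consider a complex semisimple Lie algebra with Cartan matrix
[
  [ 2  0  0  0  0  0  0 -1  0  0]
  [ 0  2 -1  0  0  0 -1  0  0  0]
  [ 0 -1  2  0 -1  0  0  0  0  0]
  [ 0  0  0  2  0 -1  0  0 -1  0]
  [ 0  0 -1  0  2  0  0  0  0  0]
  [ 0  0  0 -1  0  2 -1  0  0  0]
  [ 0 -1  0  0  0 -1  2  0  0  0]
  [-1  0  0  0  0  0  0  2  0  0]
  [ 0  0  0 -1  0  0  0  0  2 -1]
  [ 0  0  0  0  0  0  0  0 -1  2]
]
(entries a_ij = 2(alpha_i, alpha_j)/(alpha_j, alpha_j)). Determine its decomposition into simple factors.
A2 + A8

The diagram associated to this matrix has two connected components: the simple roots {alpha_1, alpha_8} form a chain of 2 nodes with single edges (A_2), and {alpha_2, alpha_3, alpha_4, alpha_5, alpha_6, alpha_7, alpha_9, alpha_10} form a chain of 8 nodes with single edges (A_8). A semisimple Lie algebra decomposes uniquely as the direct sum of simple ideals, one per connected component of its Dynkin diagram, so g ≅ A_2 ⊕ A_8 (dimension 8 + 80 = 88).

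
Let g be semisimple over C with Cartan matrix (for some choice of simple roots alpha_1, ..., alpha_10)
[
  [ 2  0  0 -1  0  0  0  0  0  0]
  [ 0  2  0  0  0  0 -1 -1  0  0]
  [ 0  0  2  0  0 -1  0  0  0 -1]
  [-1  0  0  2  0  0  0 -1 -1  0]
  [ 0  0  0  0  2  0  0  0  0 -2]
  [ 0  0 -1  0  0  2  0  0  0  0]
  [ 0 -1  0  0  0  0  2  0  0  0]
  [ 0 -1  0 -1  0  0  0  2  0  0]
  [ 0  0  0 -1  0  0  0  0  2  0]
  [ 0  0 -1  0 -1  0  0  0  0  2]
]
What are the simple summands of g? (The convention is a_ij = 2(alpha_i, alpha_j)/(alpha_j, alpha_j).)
The diagram associated to this matrix has two connected components: the simple roots {alpha_3, alpha_5, alpha_6, alpha_10} form a chain of 4 nodes with a double edge at one end; the terminal node there is the unique long simple root (C_4), and {alpha_1, alpha_2, alpha_4, alpha_7, alpha_8, alpha_9} form a chain of 4 nodes with a fork of two nodes at one end (D_6). A semisimple Lie algebra decomposes uniquely as the direct sum of simple ideals, one per connected component of its Dynkin diagram, so g ≅ C_4 ⊕ D_6 (dimension 36 + 66 = 102).

type C_4 + type D_6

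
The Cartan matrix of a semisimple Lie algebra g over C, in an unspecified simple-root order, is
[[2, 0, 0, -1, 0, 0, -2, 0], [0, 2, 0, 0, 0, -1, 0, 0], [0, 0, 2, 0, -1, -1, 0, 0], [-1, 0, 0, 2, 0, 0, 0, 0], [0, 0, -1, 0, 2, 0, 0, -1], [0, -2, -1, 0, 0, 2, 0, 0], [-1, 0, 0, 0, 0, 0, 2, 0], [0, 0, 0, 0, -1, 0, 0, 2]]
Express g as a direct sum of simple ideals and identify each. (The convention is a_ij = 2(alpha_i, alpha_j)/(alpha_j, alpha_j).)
The diagram associated to this matrix has two connected components: the simple roots {alpha_1, alpha_4, alpha_7} form a chain of 3 nodes with a double edge at one end; the terminal node there is the unique short simple root (B_3), and {alpha_2, alpha_3, alpha_5, alpha_6, alpha_8} form a chain of 5 nodes with a double edge at one end; the terminal node there is the unique short simple root (B_5). A semisimple Lie algebra decomposes uniquely as the direct sum of simple ideals, one per connected component of its Dynkin diagram, so g ≅ B_3 ⊕ B_5 (dimension 21 + 55 = 76).

B_3 + B_5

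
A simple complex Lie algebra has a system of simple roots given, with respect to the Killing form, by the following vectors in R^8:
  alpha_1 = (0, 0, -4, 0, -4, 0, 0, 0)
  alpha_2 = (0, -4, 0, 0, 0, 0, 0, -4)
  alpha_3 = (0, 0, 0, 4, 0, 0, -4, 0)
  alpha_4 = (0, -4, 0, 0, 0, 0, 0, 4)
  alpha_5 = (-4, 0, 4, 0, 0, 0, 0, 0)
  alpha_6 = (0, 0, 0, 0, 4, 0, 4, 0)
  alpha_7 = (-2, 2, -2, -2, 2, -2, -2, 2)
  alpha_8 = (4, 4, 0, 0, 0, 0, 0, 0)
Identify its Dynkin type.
Compute the Cartan integers a_ij = 2(alpha_i, alpha_j)/(alpha_j, alpha_j); the resulting 8x8 Cartan matrix is
[[2, 0, 0, 0, -1, -1, 0, 0], [0, 2, 0, 0, 0, 0, -1, -1], [0, 0, 2, 0, 0, -1, 0, 0], [0, 0, 0, 2, 0, 0, 0, -1], [-1, 0, 0, 0, 2, 0, 0, -1], [-1, 0, -1, 0, 0, 2, 0, 0], [0, -1, 0, 0, 0, 0, 2, 0], [0, -1, 0, -1, -1, 0, 0, 2]].
All simple roots have the same length, so the diagram is simply laced. The associated Dynkin diagram is a chain of 7 nodes with one extra node attached to the third node from one end (E_8), so the type is E_8.

E_8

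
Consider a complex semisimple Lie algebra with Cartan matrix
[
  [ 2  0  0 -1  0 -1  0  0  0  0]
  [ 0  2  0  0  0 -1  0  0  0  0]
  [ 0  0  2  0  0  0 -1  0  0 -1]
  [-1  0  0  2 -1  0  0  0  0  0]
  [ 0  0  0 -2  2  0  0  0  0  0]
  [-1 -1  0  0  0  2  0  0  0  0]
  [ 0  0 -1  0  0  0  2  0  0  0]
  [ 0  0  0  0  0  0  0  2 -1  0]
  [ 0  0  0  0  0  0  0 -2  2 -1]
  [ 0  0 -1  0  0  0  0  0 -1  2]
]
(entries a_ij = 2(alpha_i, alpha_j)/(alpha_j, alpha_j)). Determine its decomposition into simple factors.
The diagram associated to this matrix has two connected components: the simple roots {alpha_3, alpha_7, alpha_8, alpha_9, alpha_10} form a chain of 5 nodes with a double edge at one end; the terminal node there is the unique short simple root (B_5), and {alpha_1, alpha_2, alpha_4, alpha_5, alpha_6} form a chain of 5 nodes with a double edge at one end; the terminal node there is the unique long simple root (C_5). A semisimple Lie algebra decomposes uniquely as the direct sum of simple ideals, one per connected component of its Dynkin diagram, so g ≅ B_5 ⊕ C_5 (dimension 55 + 55 = 110).

B_5 ⊕ C_5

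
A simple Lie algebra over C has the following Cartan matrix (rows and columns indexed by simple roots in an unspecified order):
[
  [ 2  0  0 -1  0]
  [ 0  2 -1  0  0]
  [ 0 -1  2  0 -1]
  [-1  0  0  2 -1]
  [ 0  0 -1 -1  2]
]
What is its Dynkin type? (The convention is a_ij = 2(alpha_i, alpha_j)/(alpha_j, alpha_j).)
A_5

The matrix has rank 5 with 2's on the diagonal. Reading the off-diagonal entries as Dynkin edges (a single edge where a_ij = a_ji = -1; a double or triple edge where a_ij * a_ji = 2 or 3), the diagram is a chain of 5 nodes with single edges (A_5). One simple-root ordering that puts it in standard form is (alpha_2, alpha_3, alpha_5, alpha_4, alpha_1). So the algebra is type A_5, i.e. sl(6).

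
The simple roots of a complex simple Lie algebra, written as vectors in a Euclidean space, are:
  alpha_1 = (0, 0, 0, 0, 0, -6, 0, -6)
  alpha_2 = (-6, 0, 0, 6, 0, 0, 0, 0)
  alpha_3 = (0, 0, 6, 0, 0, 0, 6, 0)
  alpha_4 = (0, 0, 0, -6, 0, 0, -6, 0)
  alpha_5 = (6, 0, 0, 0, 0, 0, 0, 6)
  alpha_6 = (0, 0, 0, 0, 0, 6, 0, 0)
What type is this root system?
B6

Compute the Cartan integers a_ij = 2(alpha_i, alpha_j)/(alpha_j, alpha_j); the resulting 6x6 Cartan matrix is
[[2, 0, 0, 0, -1, -2], [0, 2, 0, -1, -1, 0], [0, 0, 2, -1, 0, 0], [0, -1, -1, 2, 0, 0], [-1, -1, 0, 0, 2, 0], [-1, 0, 0, 0, 0, 2]].
The roots have two lengths (squared-length ratio 2:1); the short ones are alpha_{6}. The associated Dynkin diagram is a chain of 6 nodes with a double edge at one end; the terminal node there is the unique short simple root (B_6), so the type is B_6 (the algebra so(13)).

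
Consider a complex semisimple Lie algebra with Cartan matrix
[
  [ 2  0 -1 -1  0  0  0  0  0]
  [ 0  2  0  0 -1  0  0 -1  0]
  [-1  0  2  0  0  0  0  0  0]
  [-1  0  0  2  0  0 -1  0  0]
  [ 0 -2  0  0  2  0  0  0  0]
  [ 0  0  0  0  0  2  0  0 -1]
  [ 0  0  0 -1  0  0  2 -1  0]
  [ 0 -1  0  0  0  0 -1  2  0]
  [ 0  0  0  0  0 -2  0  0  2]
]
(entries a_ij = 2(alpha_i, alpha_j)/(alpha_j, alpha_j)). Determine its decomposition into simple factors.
B2 + C7

The diagram associated to this matrix has two connected components: the simple roots {alpha_6, alpha_9} form a chain of 2 nodes with a double edge at one end; the terminal node there is the unique short simple root (B_2), and {alpha_1, alpha_2, alpha_3, alpha_4, alpha_5, alpha_7, alpha_8} form a chain of 7 nodes with a double edge at one end; the terminal node there is the unique long simple root (C_7). A semisimple Lie algebra decomposes uniquely as the direct sum of simple ideals, one per connected component of its Dynkin diagram, so g ≅ B_2 ⊕ C_7 (dimension 10 + 105 = 115).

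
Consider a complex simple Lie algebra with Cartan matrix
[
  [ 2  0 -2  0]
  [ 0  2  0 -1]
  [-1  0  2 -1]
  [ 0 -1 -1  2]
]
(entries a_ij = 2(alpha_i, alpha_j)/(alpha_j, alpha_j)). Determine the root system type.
The matrix has rank 4 with 2's on the diagonal. Reading the off-diagonal entries as Dynkin edges (a single edge where a_ij = a_ji = -1; a double or triple edge where a_ij * a_ji = 2 or 3), the diagram is a chain of 4 nodes with a double edge at one end; the terminal node there is the unique long simple root (C_4). One simple-root ordering that puts it in standard form is (alpha_2, alpha_4, alpha_3, alpha_1). So the algebra is type C_4, i.e. sp(8).

C_4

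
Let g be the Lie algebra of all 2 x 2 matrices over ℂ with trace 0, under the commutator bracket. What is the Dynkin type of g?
This is sl(2), which has dimension 2^2 - 1 = 3 and rank 2 - 1 = 1 (a Cartan subalgebra is the diagonal traceless matrices). In the classification of classical Lie algebras, the special linear algebra sl(n+1) has type A_n; here n = 1, so the Dynkin diagram is a chain of 1 nodes with single edges (A_1). Hence the type is A_1.

A1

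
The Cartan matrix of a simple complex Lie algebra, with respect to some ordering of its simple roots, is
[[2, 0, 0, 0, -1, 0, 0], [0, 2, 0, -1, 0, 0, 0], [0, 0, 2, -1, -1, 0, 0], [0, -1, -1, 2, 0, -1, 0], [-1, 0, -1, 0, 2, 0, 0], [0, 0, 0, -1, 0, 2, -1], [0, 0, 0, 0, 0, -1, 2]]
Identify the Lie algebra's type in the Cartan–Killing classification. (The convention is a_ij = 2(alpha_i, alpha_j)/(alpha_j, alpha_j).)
E_7

The matrix has rank 7 with 2's on the diagonal. Reading the off-diagonal entries as Dynkin edges (a single edge where a_ij = a_ji = -1; a double or triple edge where a_ij * a_ji = 2 or 3), the diagram is a chain of 6 nodes with one extra node attached to the third node from one end (E_7). One simple-root ordering that puts it in standard form is (alpha_7, alpha_2, alpha_6, alpha_4, alpha_3, alpha_5, alpha_1). So the algebra is type E_7.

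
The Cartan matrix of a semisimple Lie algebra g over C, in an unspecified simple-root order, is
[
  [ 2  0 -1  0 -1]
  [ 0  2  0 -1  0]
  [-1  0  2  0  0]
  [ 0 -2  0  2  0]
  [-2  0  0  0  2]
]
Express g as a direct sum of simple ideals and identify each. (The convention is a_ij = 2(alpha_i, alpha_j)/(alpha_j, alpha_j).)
B_2 (so(5)) ⊕ C_3 (sp(6))

The diagram associated to this matrix has two connected components: the simple roots {alpha_2, alpha_4} form a chain of 2 nodes with a double edge at one end; the terminal node there is the unique short simple root (B_2), and {alpha_1, alpha_3, alpha_5} form a chain of 3 nodes with a double edge at one end; the terminal node there is the unique long simple root (C_3). A semisimple Lie algebra decomposes uniquely as the direct sum of simple ideals, one per connected component of its Dynkin diagram, so g ≅ B_2 ⊕ C_3 (dimension 10 + 21 = 31).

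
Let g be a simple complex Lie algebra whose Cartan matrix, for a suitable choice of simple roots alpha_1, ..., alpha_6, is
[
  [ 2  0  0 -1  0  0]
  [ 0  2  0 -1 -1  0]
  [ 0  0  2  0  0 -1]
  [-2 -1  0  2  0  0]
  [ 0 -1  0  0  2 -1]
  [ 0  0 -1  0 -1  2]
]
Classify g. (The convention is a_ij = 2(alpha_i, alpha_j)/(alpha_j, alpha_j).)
type B_6

The matrix has rank 6 with 2's on the diagonal. Reading the off-diagonal entries as Dynkin edges (a single edge where a_ij = a_ji = -1; a double or triple edge where a_ij * a_ji = 2 or 3), the diagram is a chain of 6 nodes with a double edge at one end; the terminal node there is the unique short simple root (B_6). One simple-root ordering that puts it in standard form is (alpha_3, alpha_6, alpha_5, alpha_2, alpha_4, alpha_1). So the algebra is type B_6, i.e. so(13).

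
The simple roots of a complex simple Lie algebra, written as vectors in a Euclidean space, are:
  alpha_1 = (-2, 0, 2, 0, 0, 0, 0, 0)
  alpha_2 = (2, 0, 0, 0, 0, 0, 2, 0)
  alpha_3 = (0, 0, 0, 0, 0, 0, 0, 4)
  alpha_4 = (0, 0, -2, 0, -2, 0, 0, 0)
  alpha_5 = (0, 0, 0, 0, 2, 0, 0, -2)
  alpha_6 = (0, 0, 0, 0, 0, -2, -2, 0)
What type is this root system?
Compute the Cartan integers a_ij = 2(alpha_i, alpha_j)/(alpha_j, alpha_j); the resulting 6x6 Cartan matrix is
[[2, -1, 0, -1, 0, 0], [-1, 2, 0, 0, 0, -1], [0, 0, 2, 0, -2, 0], [-1, 0, 0, 2, -1, 0], [0, 0, -1, -1, 2, 0], [0, -1, 0, 0, 0, 2]].
The roots have two lengths (squared-length ratio 2:1); the short ones are alpha_{1,2,4,5,6}. The associated Dynkin diagram is a chain of 6 nodes with a double edge at one end; the terminal node there is the unique long simple root (C_6), so the type is C_6 (the algebra sp(12)).

C_6 (sp(12))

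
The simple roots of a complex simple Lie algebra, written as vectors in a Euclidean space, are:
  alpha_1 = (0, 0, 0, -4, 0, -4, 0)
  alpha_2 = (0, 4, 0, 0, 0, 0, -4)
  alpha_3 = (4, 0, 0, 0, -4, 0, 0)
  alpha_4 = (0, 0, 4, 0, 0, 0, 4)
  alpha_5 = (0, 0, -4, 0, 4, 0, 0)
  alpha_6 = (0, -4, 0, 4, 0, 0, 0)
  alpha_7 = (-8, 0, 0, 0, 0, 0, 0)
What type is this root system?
Compute the Cartan integers a_ij = 2(alpha_i, alpha_j)/(alpha_j, alpha_j); the resulting 7x7 Cartan matrix is
[[2, 0, 0, 0, 0, -1, 0], [0, 2, 0, -1, 0, -1, 0], [0, 0, 2, 0, -1, 0, -1], [0, -1, 0, 2, -1, 0, 0], [0, 0, -1, -1, 2, 0, 0], [-1, -1, 0, 0, 0, 2, 0], [0, 0, -2, 0, 0, 0, 2]].
The roots have two lengths (squared-length ratio 2:1); the short ones are alpha_{1,2,3,4,5,6}. The associated Dynkin diagram is a chain of 7 nodes with a double edge at one end; the terminal node there is the unique long simple root (C_7), so the type is C_7 (the algebra sp(14)).

C_7 (sp(14))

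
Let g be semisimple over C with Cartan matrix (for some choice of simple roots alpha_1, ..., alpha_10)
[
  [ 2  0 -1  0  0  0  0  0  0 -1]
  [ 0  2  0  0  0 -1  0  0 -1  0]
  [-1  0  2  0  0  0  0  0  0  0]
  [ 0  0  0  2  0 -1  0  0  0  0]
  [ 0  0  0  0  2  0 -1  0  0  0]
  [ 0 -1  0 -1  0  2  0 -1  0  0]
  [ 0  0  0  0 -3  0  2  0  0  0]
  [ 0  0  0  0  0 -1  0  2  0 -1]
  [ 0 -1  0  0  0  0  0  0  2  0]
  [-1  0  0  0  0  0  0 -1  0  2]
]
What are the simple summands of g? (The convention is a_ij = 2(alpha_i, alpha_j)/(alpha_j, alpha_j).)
The diagram associated to this matrix has two connected components: the simple roots {alpha_1, alpha_2, alpha_3, alpha_4, alpha_6, alpha_8, alpha_9, alpha_10} form a chain of 7 nodes with one extra node attached to the third node from one end (E_8), and {alpha_5, alpha_7} form two nodes joined by a triple edge (G_2). A semisimple Lie algebra decomposes uniquely as the direct sum of simple ideals, one per connected component of its Dynkin diagram, so g ≅ E_8 ⊕ G_2 (dimension 248 + 14 = 262).

E8 + G2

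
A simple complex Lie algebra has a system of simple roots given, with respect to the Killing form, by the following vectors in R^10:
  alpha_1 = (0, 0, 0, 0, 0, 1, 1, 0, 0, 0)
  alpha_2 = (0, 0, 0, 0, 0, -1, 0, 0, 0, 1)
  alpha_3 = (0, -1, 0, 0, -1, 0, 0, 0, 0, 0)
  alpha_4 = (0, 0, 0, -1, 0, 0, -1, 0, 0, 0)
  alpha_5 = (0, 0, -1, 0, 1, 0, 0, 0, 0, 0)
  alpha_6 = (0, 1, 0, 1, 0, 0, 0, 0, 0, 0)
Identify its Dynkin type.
Compute the Cartan integers a_ij = 2(alpha_i, alpha_j)/(alpha_j, alpha_j); the resulting 6x6 Cartan matrix is
[[2, -1, 0, -1, 0, 0], [-1, 2, 0, 0, 0, 0], [0, 0, 2, 0, -1, -1], [-1, 0, 0, 2, 0, -1], [0, 0, -1, 0, 2, 0], [0, 0, -1, -1, 0, 2]].
All simple roots have the same length, so the diagram is simply laced. The associated Dynkin diagram is a chain of 6 nodes with single edges (A_6), so the type is A_6 (the algebra sl(7)).

A_6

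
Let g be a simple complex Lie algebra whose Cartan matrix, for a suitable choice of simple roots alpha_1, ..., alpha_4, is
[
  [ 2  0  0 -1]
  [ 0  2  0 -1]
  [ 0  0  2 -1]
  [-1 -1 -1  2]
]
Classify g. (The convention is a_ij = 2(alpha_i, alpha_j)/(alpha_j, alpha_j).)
D_4 (so(8))

The matrix has rank 4 with 2's on the diagonal. Reading the off-diagonal entries as Dynkin edges (a single edge where a_ij = a_ji = -1; a double or triple edge where a_ij * a_ji = 2 or 3), the diagram is a chain of 2 nodes with a fork of two nodes at one end (D_4). One simple-root ordering that puts it in standard form is (alpha_2, alpha_4, alpha_3, alpha_1). So the algebra is type D_4, i.e. so(8).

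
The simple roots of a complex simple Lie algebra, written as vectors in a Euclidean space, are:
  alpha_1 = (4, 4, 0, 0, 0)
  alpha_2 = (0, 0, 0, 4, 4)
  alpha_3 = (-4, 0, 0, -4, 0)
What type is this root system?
A_3

Compute the Cartan integers a_ij = 2(alpha_i, alpha_j)/(alpha_j, alpha_j); the resulting 3x3 Cartan matrix is
[[2, 0, -1], [0, 2, -1], [-1, -1, 2]].
All simple roots have the same length, so the diagram is simply laced. The associated Dynkin diagram is a chain of 3 nodes with single edges (A_3), so the type is A_3 (the algebra sl(4)).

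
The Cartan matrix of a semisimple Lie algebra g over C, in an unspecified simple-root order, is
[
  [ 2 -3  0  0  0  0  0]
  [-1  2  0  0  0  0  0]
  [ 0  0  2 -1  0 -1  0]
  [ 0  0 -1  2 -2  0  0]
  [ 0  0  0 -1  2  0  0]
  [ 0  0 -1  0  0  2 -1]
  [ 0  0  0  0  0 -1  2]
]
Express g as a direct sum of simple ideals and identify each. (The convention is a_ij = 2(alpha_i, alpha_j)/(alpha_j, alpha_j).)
B_5 ⊕ G_2

The diagram associated to this matrix has two connected components: the simple roots {alpha_3, alpha_4, alpha_5, alpha_6, alpha_7} form a chain of 5 nodes with a double edge at one end; the terminal node there is the unique short simple root (B_5), and {alpha_1, alpha_2} form two nodes joined by a triple edge (G_2). A semisimple Lie algebra decomposes uniquely as the direct sum of simple ideals, one per connected component of its Dynkin diagram, so g ≅ B_5 ⊕ G_2 (dimension 55 + 14 = 69).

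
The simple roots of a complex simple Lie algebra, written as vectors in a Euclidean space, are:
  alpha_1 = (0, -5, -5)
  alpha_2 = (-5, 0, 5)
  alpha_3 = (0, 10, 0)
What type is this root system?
Compute the Cartan integers a_ij = 2(alpha_i, alpha_j)/(alpha_j, alpha_j); the resulting 3x3 Cartan matrix is
[[2, -1, -1], [-1, 2, 0], [-2, 0, 2]].
The roots have two lengths (squared-length ratio 2:1); the short ones are alpha_{1,2}. The associated Dynkin diagram is a chain of 3 nodes with a double edge at one end; the terminal node there is the unique long simple root (C_3), so the type is C_3 (the algebra sp(6)).

C_3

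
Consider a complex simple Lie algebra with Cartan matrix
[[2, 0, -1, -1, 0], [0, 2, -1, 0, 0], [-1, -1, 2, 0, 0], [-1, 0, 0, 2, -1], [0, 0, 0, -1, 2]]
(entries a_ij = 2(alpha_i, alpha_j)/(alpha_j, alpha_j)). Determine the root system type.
The matrix has rank 5 with 2's on the diagonal. Reading the off-diagonal entries as Dynkin edges (a single edge where a_ij = a_ji = -1; a double or triple edge where a_ij * a_ji = 2 or 3), the diagram is a chain of 5 nodes with single edges (A_5). One simple-root ordering that puts it in standard form is (alpha_5, alpha_4, alpha_1, alpha_3, alpha_2). So the algebra is type A_5, i.e. sl(6).

A5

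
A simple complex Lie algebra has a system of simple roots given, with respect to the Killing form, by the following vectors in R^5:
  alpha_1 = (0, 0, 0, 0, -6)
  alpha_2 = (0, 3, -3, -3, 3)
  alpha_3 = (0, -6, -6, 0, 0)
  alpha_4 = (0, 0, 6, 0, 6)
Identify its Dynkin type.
Compute the Cartan integers a_ij = 2(alpha_i, alpha_j)/(alpha_j, alpha_j); the resulting 4x4 Cartan matrix is
[[2, -1, 0, -1], [-1, 2, 0, 0], [0, 0, 2, -1], [-2, 0, -1, 2]].
The roots have two lengths (squared-length ratio 2:1); the short ones are alpha_{1,2}. The associated Dynkin diagram is a chain of 4 nodes with a double edge between the middle two (F_4), so the type is F_4.

F_4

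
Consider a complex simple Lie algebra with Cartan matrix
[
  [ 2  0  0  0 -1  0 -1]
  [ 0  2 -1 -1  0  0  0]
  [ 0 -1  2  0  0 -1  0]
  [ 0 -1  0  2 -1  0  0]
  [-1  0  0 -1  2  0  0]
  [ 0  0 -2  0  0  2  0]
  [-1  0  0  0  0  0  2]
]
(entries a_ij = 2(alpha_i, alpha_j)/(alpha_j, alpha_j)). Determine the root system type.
The matrix has rank 7 with 2's on the diagonal. Reading the off-diagonal entries as Dynkin edges (a single edge where a_ij = a_ji = -1; a double or triple edge where a_ij * a_ji = 2 or 3), the diagram is a chain of 7 nodes with a double edge at one end; the terminal node there is the unique long simple root (C_7). One simple-root ordering that puts it in standard form is (alpha_7, alpha_1, alpha_5, alpha_4, alpha_2, alpha_3, alpha_6). So the algebra is type C_7, i.e. sp(14).

C7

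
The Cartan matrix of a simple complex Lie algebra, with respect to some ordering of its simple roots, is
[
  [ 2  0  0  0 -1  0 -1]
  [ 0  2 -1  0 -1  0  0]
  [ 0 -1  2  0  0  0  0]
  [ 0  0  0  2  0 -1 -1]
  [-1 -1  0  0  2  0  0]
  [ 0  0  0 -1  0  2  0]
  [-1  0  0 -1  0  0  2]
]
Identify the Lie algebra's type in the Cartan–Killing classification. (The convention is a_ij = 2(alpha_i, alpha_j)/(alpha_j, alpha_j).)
A_7 (sl(8))

The matrix has rank 7 with 2's on the diagonal. Reading the off-diagonal entries as Dynkin edges (a single edge where a_ij = a_ji = -1; a double or triple edge where a_ij * a_ji = 2 or 3), the diagram is a chain of 7 nodes with single edges (A_7). One simple-root ordering that puts it in standard form is (alpha_3, alpha_2, alpha_5, alpha_1, alpha_7, alpha_4, alpha_6). So the algebra is type A_7, i.e. sl(8).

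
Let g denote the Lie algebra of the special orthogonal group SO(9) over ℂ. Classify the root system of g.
This is so(9) with 9 odd, which has dimension 9(9-1)/2 = 36 and rank (9-1)/2 = 4. In the classification of classical Lie algebras, the orthogonal algebra so(2n+1) in an odd number of variables has type B_n; here n = 4, so the Dynkin diagram is a chain of 4 nodes with a double edge at one end; the terminal node there is the unique short simple root (B_4). Hence the type is B_4.

B_4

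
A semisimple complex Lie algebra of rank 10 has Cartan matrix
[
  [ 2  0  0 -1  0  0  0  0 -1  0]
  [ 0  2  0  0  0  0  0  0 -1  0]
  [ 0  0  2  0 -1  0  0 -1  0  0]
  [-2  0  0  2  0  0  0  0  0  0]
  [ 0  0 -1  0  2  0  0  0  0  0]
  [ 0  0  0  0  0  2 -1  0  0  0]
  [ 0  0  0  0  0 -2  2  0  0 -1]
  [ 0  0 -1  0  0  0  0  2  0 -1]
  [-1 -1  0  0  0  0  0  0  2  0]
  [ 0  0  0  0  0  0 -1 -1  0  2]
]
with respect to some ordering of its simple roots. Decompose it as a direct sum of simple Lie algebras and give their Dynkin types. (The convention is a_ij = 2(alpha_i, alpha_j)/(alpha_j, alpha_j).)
The diagram associated to this matrix has two connected components: the simple roots {alpha_3, alpha_5, alpha_6, alpha_7, alpha_8, alpha_10} form a chain of 6 nodes with a double edge at one end; the terminal node there is the unique short simple root (B_6), and {alpha_1, alpha_2, alpha_4, alpha_9} form a chain of 4 nodes with a double edge at one end; the terminal node there is the unique long simple root (C_4). A semisimple Lie algebra decomposes uniquely as the direct sum of simple ideals, one per connected component of its Dynkin diagram, so g ≅ B_6 ⊕ C_4 (dimension 78 + 36 = 114).

type B_6 + type C_4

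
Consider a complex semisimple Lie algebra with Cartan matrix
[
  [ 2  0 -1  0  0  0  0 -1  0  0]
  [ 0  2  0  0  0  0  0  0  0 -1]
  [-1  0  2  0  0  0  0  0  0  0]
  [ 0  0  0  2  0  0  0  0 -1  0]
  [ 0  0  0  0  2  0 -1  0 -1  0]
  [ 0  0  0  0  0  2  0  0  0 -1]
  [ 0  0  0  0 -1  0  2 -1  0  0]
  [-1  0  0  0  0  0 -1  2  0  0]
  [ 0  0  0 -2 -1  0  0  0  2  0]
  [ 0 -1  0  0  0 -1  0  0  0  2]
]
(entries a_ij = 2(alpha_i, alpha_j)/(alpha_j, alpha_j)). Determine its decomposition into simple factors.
The diagram associated to this matrix has two connected components: the simple roots {alpha_2, alpha_6, alpha_10} form a chain of 3 nodes with single edges (A_3), and {alpha_1, alpha_3, alpha_4, alpha_5, alpha_7, alpha_8, alpha_9} form a chain of 7 nodes with a double edge at one end; the terminal node there is the unique short simple root (B_7). A semisimple Lie algebra decomposes uniquely as the direct sum of simple ideals, one per connected component of its Dynkin diagram, so g ≅ A_3 ⊕ B_7 (dimension 15 + 105 = 120).

A_3 (sl(4)) + B_7 (so(15))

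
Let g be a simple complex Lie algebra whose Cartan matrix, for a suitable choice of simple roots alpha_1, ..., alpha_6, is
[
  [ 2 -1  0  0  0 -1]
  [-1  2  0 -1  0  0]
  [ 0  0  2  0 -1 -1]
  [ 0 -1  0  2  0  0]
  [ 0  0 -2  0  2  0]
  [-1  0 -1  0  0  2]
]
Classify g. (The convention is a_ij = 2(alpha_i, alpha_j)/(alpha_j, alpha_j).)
type C_6

The matrix has rank 6 with 2's on the diagonal. Reading the off-diagonal entries as Dynkin edges (a single edge where a_ij = a_ji = -1; a double or triple edge where a_ij * a_ji = 2 or 3), the diagram is a chain of 6 nodes with a double edge at one end; the terminal node there is the unique long simple root (C_6). One simple-root ordering that puts it in standard form is (alpha_4, alpha_2, alpha_1, alpha_6, alpha_3, alpha_5). So the algebra is type C_6, i.e. sp(12).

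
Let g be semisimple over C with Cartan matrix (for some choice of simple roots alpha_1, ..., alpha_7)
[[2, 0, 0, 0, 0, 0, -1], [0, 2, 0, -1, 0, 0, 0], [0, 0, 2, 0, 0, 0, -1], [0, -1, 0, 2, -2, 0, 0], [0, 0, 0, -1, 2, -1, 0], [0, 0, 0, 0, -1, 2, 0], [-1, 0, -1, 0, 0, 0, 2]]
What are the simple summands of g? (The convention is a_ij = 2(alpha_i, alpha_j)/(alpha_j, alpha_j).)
A3 + F4

The diagram associated to this matrix has two connected components: the simple roots {alpha_1, alpha_3, alpha_7} form a chain of 3 nodes with single edges (A_3), and {alpha_2, alpha_4, alpha_5, alpha_6} form a chain of 4 nodes with a double edge between the middle two (F_4). A semisimple Lie algebra decomposes uniquely as the direct sum of simple ideals, one per connected component of its Dynkin diagram, so g ≅ A_3 ⊕ F_4 (dimension 15 + 52 = 67).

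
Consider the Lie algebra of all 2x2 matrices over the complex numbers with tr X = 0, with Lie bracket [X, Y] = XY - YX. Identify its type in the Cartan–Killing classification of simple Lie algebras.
type A_1

This is sl(2), which has dimension 2^2 - 1 = 3 and rank 2 - 1 = 1 (a Cartan subalgebra is the diagonal traceless matrices). In the classification of classical Lie algebras, the special linear algebra sl(n+1) has type A_n; here n = 1, so the Dynkin diagram is a chain of 1 nodes with single edges (A_1). Hence the type is A_1.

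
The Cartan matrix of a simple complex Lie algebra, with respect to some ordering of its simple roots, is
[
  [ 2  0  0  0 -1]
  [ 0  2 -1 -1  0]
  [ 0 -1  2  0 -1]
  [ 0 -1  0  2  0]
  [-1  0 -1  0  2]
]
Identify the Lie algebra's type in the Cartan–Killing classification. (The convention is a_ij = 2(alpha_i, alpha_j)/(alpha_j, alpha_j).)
A5

The matrix has rank 5 with 2's on the diagonal. Reading the off-diagonal entries as Dynkin edges (a single edge where a_ij = a_ji = -1; a double or triple edge where a_ij * a_ji = 2 or 3), the diagram is a chain of 5 nodes with single edges (A_5). One simple-root ordering that puts it in standard form is (alpha_4, alpha_2, alpha_3, alpha_5, alpha_1). So the algebra is type A_5, i.e. sl(6).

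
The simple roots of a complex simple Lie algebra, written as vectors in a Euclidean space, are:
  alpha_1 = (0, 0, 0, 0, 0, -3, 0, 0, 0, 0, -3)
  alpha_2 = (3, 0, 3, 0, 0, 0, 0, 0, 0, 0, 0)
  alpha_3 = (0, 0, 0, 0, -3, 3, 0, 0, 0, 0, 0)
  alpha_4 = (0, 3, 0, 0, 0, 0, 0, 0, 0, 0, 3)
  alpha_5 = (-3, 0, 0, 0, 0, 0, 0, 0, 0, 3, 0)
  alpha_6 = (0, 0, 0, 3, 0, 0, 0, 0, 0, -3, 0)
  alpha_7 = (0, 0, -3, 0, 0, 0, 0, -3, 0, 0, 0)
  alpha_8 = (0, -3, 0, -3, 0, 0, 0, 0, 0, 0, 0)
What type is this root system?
Compute the Cartan integers a_ij = 2(alpha_i, alpha_j)/(alpha_j, alpha_j); the resulting 8x8 Cartan matrix is
[[2, 0, -1, -1, 0, 0, 0, 0], [0, 2, 0, 0, -1, 0, -1, 0], [-1, 0, 2, 0, 0, 0, 0, 0], [-1, 0, 0, 2, 0, 0, 0, -1], [0, -1, 0, 0, 2, -1, 0, 0], [0, 0, 0, 0, -1, 2, 0, -1], [0, -1, 0, 0, 0, 0, 2, 0], [0, 0, 0, -1, 0, -1, 0, 2]].
All simple roots have the same length, so the diagram is simply laced. The associated Dynkin diagram is a chain of 8 nodes with single edges (A_8), so the type is A_8 (the algebra sl(9)).

A8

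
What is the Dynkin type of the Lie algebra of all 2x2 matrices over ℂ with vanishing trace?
This is sl(2), which has dimension 2^2 - 1 = 3 and rank 2 - 1 = 1 (a Cartan subalgebra is the diagonal traceless matrices). In the classification of classical Lie algebras, the special linear algebra sl(n+1) has type A_n; here n = 1, so the Dynkin diagram is a chain of 1 nodes with single edges (A_1). Hence the type is A_1.

A_1 (sl(2))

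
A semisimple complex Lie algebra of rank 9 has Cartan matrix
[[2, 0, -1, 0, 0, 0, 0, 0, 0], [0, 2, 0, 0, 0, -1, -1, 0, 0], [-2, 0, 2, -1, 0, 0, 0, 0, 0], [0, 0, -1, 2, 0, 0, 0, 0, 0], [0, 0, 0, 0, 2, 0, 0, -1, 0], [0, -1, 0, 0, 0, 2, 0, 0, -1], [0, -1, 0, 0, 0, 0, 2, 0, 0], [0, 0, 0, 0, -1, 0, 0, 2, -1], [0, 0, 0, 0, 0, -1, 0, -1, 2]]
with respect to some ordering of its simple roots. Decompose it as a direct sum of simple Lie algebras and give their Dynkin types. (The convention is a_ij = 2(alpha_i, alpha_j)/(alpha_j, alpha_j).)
A_6 (sl(7)) ⊕ B_3 (so(7))

The diagram associated to this matrix has two connected components: the simple roots {alpha_2, alpha_5, alpha_6, alpha_7, alpha_8, alpha_9} form a chain of 6 nodes with single edges (A_6), and {alpha_1, alpha_3, alpha_4} form a chain of 3 nodes with a double edge at one end; the terminal node there is the unique short simple root (B_3). A semisimple Lie algebra decomposes uniquely as the direct sum of simple ideals, one per connected component of its Dynkin diagram, so g ≅ A_6 ⊕ B_3 (dimension 48 + 21 = 69).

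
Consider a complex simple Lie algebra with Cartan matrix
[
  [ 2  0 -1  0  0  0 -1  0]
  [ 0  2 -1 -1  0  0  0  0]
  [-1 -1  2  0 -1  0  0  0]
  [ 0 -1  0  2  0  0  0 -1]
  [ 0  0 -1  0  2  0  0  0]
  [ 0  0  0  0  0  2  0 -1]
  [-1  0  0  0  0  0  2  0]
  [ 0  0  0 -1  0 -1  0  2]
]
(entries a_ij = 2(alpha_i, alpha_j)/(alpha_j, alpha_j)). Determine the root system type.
E_8

The matrix has rank 8 with 2's on the diagonal. Reading the off-diagonal entries as Dynkin edges (a single edge where a_ij = a_ji = -1; a double or triple edge where a_ij * a_ji = 2 or 3), the diagram is a chain of 7 nodes with one extra node attached to the third node from one end (E_8). One simple-root ordering that puts it in standard form is (alpha_7, alpha_5, alpha_1, alpha_3, alpha_2, alpha_4, alpha_8, alpha_6). So the algebra is type E_8.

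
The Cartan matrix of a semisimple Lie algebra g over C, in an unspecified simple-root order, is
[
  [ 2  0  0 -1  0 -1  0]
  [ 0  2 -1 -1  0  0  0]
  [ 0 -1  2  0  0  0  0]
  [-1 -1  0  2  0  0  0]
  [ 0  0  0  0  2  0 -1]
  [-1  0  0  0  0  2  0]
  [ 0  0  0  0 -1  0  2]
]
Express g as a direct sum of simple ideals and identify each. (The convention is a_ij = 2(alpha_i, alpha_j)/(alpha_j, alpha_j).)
The diagram associated to this matrix has two connected components: the simple roots {alpha_5, alpha_7} form a chain of 2 nodes with single edges (A_2), and {alpha_1, alpha_2, alpha_3, alpha_4, alpha_6} form a chain of 5 nodes with single edges (A_5). A semisimple Lie algebra decomposes uniquely as the direct sum of simple ideals, one per connected component of its Dynkin diagram, so g ≅ A_2 ⊕ A_5 (dimension 8 + 35 = 43).

A2 + A5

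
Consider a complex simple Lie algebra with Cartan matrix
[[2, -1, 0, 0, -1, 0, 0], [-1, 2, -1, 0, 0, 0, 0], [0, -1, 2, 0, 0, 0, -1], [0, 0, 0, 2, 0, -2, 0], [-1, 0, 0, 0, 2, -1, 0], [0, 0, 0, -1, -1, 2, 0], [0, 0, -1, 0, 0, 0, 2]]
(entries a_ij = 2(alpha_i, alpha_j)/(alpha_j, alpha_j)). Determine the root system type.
The matrix has rank 7 with 2's on the diagonal. Reading the off-diagonal entries as Dynkin edges (a single edge where a_ij = a_ji = -1; a double or triple edge where a_ij * a_ji = 2 or 3), the diagram is a chain of 7 nodes with a double edge at one end; the terminal node there is the unique long simple root (C_7). One simple-root ordering that puts it in standard form is (alpha_7, alpha_3, alpha_2, alpha_1, alpha_5, alpha_6, alpha_4). So the algebra is type C_7, i.e. sp(14).

C7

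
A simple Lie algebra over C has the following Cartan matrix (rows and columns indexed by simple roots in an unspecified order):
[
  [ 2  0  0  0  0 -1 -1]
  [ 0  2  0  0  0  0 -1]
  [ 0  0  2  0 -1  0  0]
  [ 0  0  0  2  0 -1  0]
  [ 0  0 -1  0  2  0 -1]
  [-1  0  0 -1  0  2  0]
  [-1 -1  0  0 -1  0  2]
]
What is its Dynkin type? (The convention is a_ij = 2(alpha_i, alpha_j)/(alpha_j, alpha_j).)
The matrix has rank 7 with 2's on the diagonal. Reading the off-diagonal entries as Dynkin edges (a single edge where a_ij = a_ji = -1; a double or triple edge where a_ij * a_ji = 2 or 3), the diagram is a chain of 6 nodes with one extra node attached to the third node from one end (E_7). One simple-root ordering that puts it in standard form is (alpha_3, alpha_2, alpha_5, alpha_7, alpha_1, alpha_6, alpha_4). So the algebra is type E_7.

E_7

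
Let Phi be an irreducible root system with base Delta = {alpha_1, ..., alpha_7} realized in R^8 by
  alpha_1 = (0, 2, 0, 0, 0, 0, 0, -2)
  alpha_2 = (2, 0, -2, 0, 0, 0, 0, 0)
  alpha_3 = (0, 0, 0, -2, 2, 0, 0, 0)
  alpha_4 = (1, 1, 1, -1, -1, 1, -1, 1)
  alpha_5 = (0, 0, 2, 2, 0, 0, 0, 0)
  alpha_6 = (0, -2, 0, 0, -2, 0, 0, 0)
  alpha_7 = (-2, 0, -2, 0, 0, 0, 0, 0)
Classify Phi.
E_7

Compute the Cartan integers a_ij = 2(alpha_i, alpha_j)/(alpha_j, alpha_j); the resulting 7x7 Cartan matrix is
[[2, 0, 0, 0, 0, -1, 0], [0, 2, 0, 0, -1, 0, 0], [0, 0, 2, 0, -1, -1, 0], [0, 0, 0, 2, 0, 0, -1], [0, -1, -1, 0, 2, 0, -1], [-1, 0, -1, 0, 0, 2, 0], [0, 0, 0, -1, -1, 0, 2]].
All simple roots have the same length, so the diagram is simply laced. The associated Dynkin diagram is a chain of 6 nodes with one extra node attached to the third node from one end (E_7), so the type is E_7.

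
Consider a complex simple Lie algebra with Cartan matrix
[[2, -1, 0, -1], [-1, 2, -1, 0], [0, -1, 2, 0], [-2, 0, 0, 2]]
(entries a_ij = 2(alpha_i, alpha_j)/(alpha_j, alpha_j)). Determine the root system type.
type C_4

The matrix has rank 4 with 2's on the diagonal. Reading the off-diagonal entries as Dynkin edges (a single edge where a_ij = a_ji = -1; a double or triple edge where a_ij * a_ji = 2 or 3), the diagram is a chain of 4 nodes with a double edge at one end; the terminal node there is the unique long simple root (C_4). One simple-root ordering that puts it in standard form is (alpha_3, alpha_2, alpha_1, alpha_4). So the algebra is type C_4, i.e. sp(8).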